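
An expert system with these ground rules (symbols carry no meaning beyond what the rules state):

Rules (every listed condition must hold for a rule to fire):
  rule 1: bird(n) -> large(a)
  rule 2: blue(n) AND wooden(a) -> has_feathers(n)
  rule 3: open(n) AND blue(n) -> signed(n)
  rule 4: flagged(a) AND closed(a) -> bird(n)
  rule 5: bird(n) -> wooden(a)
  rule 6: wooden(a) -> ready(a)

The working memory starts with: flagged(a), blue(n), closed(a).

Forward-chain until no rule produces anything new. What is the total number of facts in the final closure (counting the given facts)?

8

Round 1: rule 4 [flagged(a) AND closed(a) -> bird(n)]. Adds bird(n).
Round 2: rule 1 [bird(n) -> large(a)]; rule 5 [bird(n) -> wooden(a)]. Adds large(a), wooden(a).
Round 3: rule 2 [blue(n) AND wooden(a) -> has_feathers(n)]; rule 6 [wooden(a) -> ready(a)]. Adds has_feathers(n), ready(a).
Closure: {bird(n), blue(n), closed(a), flagged(a), has_feathers(n), large(a), ready(a), wooden(a)} — 8 facts.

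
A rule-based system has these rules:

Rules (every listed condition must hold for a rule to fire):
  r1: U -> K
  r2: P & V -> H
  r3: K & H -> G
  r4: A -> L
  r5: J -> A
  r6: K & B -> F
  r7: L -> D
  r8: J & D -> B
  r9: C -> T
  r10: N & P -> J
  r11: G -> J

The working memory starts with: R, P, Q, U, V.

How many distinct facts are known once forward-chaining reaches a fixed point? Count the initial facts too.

Round 1 fires r1, r2, giving K, H.
Round 2 fires r3, giving G.
Round 3 fires r11, giving J.
Round 4 fires r5, giving A.
Round 5 fires r4, giving L.
Round 6 fires r7, giving D.
Round 7 fires r8, giving B.
Round 8 fires r6, giving F.
Closure: {A, B, D, F, G, H, J, K, L, P, Q, R, U, V} — 14 facts.

14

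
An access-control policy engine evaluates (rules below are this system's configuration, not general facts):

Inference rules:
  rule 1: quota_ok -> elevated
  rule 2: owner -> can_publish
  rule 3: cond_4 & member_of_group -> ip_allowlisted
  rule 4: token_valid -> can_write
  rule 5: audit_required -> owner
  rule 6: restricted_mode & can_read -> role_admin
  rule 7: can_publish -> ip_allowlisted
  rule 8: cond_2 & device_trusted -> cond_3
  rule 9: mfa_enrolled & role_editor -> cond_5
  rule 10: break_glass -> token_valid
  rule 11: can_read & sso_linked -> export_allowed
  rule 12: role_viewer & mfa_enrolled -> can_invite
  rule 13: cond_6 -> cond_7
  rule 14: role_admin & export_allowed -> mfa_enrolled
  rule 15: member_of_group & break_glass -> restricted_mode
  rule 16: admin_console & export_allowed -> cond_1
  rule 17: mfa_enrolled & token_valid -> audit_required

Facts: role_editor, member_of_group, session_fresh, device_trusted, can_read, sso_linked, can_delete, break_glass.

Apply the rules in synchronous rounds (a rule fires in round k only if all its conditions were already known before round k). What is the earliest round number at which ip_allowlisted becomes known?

7

Round 1 — rule 10, rule 11, rule 15, derive token_valid, export_allowed, restricted_mode.
Round 2 — rule 4, rule 6, derive can_write, role_admin.
Round 3 — rule 14, derive mfa_enrolled.
Round 4 — rule 9, rule 17, derive cond_5, audit_required.
Round 5 — rule 5, derive owner.
Round 6 — rule 2, derive can_publish.
Round 7 — rule 7, derive ip_allowlisted.
ip_allowlisted first appears in round 7.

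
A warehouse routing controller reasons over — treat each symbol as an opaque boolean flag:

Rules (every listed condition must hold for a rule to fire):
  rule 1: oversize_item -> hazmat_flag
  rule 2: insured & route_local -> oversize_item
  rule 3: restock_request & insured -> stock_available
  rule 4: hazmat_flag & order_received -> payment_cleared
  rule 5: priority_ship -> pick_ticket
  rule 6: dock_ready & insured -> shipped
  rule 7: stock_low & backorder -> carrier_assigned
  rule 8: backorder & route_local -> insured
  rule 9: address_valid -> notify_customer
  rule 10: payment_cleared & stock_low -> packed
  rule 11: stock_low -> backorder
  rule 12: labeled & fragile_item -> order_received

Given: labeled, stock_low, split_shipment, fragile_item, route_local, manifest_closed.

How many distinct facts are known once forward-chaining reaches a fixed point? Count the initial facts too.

14

Round 1: rule 11 [stock_low -> backorder]; rule 12 [labeled & fragile_item -> order_received]. New: backorder, order_received.
Round 2: rule 7 [stock_low & backorder -> carrier_assigned]; rule 8 [backorder & route_local -> insured]. New: carrier_assigned, insured.
Round 3: rule 2 [insured & route_local -> oversize_item]. New: oversize_item.
Round 4: rule 1 [oversize_item -> hazmat_flag]. New: hazmat_flag.
Round 5: rule 4 [hazmat_flag & order_received -> payment_cleared]. New: payment_cleared.
Round 6: rule 10 [payment_cleared & stock_low -> packed]. New: packed.
Closure: {backorder, carrier_assigned, fragile_item, hazmat_flag, insured, labeled, manifest_closed, order_received, oversize_item, packed, payment_cleared, route_local, split_shipment, stock_low} — 14 facts.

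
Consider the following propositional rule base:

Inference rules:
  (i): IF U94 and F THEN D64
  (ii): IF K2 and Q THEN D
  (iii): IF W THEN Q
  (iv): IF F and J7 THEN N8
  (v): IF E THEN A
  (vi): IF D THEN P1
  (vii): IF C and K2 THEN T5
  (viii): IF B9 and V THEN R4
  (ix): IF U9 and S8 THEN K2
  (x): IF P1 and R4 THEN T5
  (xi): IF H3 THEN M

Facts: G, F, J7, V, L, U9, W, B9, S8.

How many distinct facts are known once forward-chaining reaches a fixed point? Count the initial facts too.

Round 1: (iii) [IF W THEN Q]; (iv) [IF F and J7 THEN N8]; (viii) [IF B9 and V THEN R4]; (ix) [IF U9 and S8 THEN K2]. New: Q, N8, R4, K2.
Round 2: (ii) [IF K2 and Q THEN D]. New: D.
Round 3: (vi) [IF D THEN P1]. New: P1.
Round 4: (x) [IF P1 and R4 THEN T5]. New: T5.
Closure: {B9, D, F, G, J7, K2, L, N8, P1, Q, R4, S8, T5, U9, V, W} — 16 facts.

16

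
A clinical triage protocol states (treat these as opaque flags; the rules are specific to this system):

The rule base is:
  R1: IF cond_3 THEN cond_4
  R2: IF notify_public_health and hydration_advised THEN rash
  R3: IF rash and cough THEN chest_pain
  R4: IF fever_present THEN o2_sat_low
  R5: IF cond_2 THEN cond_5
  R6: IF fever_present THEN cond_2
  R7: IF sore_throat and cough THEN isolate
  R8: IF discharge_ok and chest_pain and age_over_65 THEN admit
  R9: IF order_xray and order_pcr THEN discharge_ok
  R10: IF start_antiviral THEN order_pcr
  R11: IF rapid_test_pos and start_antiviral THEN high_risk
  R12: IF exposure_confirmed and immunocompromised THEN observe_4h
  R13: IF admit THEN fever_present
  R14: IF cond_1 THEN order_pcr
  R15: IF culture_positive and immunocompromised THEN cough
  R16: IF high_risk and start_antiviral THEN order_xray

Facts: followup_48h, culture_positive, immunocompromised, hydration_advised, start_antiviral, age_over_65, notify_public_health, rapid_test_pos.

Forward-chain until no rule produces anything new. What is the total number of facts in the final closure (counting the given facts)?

20

Round 1: R2 [IF notify_public_health and hydration_advised THEN rash]; R10 [IF start_antiviral THEN order_pcr]; R11 [IF rapid_test_pos and start_antiviral THEN high_risk]; R15 [IF culture_positive and immunocompromised THEN cough]. Adds rash, order_pcr, high_risk, cough.
Round 2: R3 [IF rash and cough THEN chest_pain]; R16 [IF high_risk and start_antiviral THEN order_xray]. Adds chest_pain, order_xray.
Round 3: R9 [IF order_xray and order_pcr THEN discharge_ok]. Adds discharge_ok.
Round 4: R8 [IF discharge_ok and chest_pain and age_over_65 THEN admit]. Adds admit.
Round 5: R13 [IF admit THEN fever_present]. Adds fever_present.
Round 6: R4 [IF fever_present THEN o2_sat_low]; R6 [IF fever_present THEN cond_2]. Adds o2_sat_low, cond_2.
Round 7: R5 [IF cond_2 THEN cond_5]. Adds cond_5.
Closure: {admit, age_over_65, chest_pain, cond_2, cond_5, cough, culture_positive, discharge_ok, fever_present, followup_48h, high_risk, hydration_advised, immunocompromised, notify_public_health, o2_sat_low, order_pcr, order_xray, rapid_test_pos, rash, start_antiviral} — 20 facts.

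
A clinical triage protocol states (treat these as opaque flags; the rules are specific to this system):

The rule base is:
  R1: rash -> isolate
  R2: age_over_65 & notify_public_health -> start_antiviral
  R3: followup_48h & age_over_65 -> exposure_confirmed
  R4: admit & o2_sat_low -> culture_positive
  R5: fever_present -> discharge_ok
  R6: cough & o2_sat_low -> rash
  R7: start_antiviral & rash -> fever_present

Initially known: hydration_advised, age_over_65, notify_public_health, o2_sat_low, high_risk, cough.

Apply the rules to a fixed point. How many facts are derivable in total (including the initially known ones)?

11

[1] R2 [age_over_65 & notify_public_health -> start_antiviral]; R6 [cough & o2_sat_low -> rash]. ⇒ new: start_antiviral, rash.
[2] R1 [rash -> isolate]; R7 [start_antiviral & rash -> fever_present]. ⇒ new: isolate, fever_present.
[3] R5 [fever_present -> discharge_ok]. ⇒ new: discharge_ok.
Closure: {age_over_65, cough, discharge_ok, fever_present, high_risk, hydration_advised, isolate, notify_public_health, o2_sat_low, rash, start_antiviral} — 11 facts.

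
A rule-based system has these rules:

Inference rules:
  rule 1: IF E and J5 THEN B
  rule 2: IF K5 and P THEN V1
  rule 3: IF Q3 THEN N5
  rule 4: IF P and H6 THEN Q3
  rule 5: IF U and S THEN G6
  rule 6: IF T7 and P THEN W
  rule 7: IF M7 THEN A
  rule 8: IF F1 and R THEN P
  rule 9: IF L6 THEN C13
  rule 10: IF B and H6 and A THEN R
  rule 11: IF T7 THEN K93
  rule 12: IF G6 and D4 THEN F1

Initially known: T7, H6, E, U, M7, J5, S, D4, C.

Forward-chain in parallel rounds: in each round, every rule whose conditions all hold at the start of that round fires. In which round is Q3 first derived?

Round 1 — rule 1, rule 5, rule 7, rule 11, derive B, G6, A, K93.
Round 2 — rule 10, rule 12, derive R, F1.
Round 3 — rule 8, derive P.
Round 4 — rule 4, rule 6, derive Q3, W.
Q3 first appears in round 4.

4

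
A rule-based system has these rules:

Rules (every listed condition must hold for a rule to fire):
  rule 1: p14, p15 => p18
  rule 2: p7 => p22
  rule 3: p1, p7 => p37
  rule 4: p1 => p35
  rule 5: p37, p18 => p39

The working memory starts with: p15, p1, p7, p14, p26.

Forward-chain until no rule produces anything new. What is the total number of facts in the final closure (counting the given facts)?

[1] rule 1 [p14, p15 => p18]; rule 2 [p7 => p22]; rule 3 [p1, p7 => p37]; rule 4 [p1 => p35]. ⇒ new: p18, p22, p37, p35.
[2] rule 5 [p37, p18 => p39]. ⇒ new: p39.
Closure: {p1, p14, p15, p18, p22, p26, p35, p37, p39, p7} — 10 facts.

10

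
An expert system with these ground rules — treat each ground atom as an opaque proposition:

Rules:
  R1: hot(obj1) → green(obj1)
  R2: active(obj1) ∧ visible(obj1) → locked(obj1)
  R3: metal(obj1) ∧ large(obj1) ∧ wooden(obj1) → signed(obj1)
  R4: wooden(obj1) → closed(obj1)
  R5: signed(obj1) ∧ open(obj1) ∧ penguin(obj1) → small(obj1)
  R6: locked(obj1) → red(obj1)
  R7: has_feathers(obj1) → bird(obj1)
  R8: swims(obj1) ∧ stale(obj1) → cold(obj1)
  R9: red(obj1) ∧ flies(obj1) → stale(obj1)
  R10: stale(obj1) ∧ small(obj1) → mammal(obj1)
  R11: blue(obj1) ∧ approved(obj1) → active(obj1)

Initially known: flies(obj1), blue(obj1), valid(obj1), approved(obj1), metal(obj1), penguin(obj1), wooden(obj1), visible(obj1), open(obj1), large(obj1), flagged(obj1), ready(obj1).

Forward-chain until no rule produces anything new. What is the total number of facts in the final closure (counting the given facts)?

20

Round 1 fires R3, R4, R11, giving signed(obj1), closed(obj1), active(obj1).
Round 2 fires R2, R5, giving locked(obj1), small(obj1).
Round 3 fires R6, giving red(obj1).
Round 4 fires R9, giving stale(obj1).
Round 5 fires R10, giving mammal(obj1).
Closure: {active(obj1), approved(obj1), blue(obj1), closed(obj1), flagged(obj1), flies(obj1), large(obj1), locked(obj1), mammal(obj1), metal(obj1), open(obj1), penguin(obj1), ready(obj1), red(obj1), signed(obj1), small(obj1), stale(obj1), valid(obj1), visible(obj1), wooden(obj1)} — 20 facts.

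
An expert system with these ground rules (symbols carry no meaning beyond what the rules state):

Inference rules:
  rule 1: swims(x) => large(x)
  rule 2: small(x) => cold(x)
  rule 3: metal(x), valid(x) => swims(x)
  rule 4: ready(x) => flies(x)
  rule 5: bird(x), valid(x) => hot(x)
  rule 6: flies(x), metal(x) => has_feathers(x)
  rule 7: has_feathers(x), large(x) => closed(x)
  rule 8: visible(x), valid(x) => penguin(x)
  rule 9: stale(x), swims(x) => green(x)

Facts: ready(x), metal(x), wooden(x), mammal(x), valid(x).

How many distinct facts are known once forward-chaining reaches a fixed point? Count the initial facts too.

10

Round 1 fires rule 3, rule 4, giving swims(x), flies(x).
Round 2 fires rule 1, rule 6, giving large(x), has_feathers(x).
Round 3 fires rule 7, giving closed(x).
Closure: {closed(x), flies(x), has_feathers(x), large(x), mammal(x), metal(x), ready(x), swims(x), valid(x), wooden(x)} — 10 facts.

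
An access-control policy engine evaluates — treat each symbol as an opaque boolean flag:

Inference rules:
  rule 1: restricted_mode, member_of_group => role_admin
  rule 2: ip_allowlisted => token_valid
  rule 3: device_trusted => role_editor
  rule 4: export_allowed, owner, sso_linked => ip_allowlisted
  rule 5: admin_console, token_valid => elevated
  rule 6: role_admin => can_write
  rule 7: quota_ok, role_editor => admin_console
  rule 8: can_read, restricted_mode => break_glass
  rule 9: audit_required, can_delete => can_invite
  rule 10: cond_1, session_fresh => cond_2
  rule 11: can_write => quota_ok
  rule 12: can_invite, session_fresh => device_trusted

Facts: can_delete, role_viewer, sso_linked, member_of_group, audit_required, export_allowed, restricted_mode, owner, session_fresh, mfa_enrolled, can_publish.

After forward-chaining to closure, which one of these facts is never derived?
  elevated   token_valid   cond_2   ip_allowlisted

cond_2

[1] rule 1 [restricted_mode, member_of_group => role_admin]; rule 4 [export_allowed, owner, sso_linked => ip_allowlisted]; rule 9 [audit_required, can_delete => can_invite]. ⇒ new: role_admin, ip_allowlisted, can_invite.
[2] rule 2 [ip_allowlisted => token_valid]; rule 6 [role_admin => can_write]; rule 12 [can_invite, session_fresh => device_trusted]. ⇒ new: token_valid, can_write, device_trusted.
[3] rule 3 [device_trusted => role_editor]; rule 11 [can_write => quota_ok]. ⇒ new: role_editor, quota_ok.
[4] rule 7 [quota_ok, role_editor => admin_console]. ⇒ new: admin_console.
[5] rule 5 [admin_console, token_valid => elevated]. ⇒ new: elevated.
Derived: ip_allowlisted (round 1), elevated (round 5), token_valid (round 2). cond_2 never appears in any round.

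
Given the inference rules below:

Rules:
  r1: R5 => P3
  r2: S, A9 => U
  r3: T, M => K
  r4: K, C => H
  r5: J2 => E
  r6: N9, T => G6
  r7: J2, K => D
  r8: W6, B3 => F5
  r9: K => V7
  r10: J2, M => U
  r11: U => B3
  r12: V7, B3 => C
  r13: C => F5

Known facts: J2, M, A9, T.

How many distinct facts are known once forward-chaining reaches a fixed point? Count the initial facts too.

Round 1 fires r3, r5, r10, giving K, E, U.
Round 2 fires r7, r9, r11, giving D, V7, B3.
Round 3 fires r12, giving C.
Round 4 fires r4, r13, giving H, F5.
Closure: {A9, B3, C, D, E, F5, H, J2, K, M, T, U, V7} — 13 facts.

13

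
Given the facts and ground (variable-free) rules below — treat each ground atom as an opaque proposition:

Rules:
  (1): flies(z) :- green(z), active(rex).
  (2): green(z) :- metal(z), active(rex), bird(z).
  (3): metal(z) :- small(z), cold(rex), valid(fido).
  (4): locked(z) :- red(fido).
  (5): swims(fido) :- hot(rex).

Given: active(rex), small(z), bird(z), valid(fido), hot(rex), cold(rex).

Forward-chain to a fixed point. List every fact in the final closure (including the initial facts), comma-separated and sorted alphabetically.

[1] (3) [metal(z) :- small(z), cold(rex), valid(fido).]; (5) [swims(fido) :- hot(rex).]. ⇒ new: metal(z), swims(fido).
[2] (2) [green(z) :- metal(z), active(rex), bird(z).]. ⇒ new: green(z).
[3] (1) [flies(z) :- green(z), active(rex).]. ⇒ new: flies(z).

active(rex), bird(z), cold(rex), flies(z), green(z), hot(rex), metal(z), small(z), swims(fido), valid(fido)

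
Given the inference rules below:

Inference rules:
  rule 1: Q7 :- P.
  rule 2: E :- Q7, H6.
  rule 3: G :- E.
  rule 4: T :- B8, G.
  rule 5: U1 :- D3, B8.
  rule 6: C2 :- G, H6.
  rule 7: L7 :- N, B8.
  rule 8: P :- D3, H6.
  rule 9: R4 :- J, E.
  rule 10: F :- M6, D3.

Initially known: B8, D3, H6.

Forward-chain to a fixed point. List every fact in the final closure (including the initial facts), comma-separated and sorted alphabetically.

[1] rule 5 [U1 :- D3, B8.]; rule 8 [P :- D3, H6.]. ⇒ new: U1, P.
[2] rule 1 [Q7 :- P.]. ⇒ new: Q7.
[3] rule 2 [E :- Q7, H6.]. ⇒ new: E.
[4] rule 3 [G :- E.]. ⇒ new: G.
[5] rule 4 [T :- B8, G.]; rule 6 [C2 :- G, H6.]. ⇒ new: T, C2.

B8, C2, D3, E, G, H6, P, Q7, T, U1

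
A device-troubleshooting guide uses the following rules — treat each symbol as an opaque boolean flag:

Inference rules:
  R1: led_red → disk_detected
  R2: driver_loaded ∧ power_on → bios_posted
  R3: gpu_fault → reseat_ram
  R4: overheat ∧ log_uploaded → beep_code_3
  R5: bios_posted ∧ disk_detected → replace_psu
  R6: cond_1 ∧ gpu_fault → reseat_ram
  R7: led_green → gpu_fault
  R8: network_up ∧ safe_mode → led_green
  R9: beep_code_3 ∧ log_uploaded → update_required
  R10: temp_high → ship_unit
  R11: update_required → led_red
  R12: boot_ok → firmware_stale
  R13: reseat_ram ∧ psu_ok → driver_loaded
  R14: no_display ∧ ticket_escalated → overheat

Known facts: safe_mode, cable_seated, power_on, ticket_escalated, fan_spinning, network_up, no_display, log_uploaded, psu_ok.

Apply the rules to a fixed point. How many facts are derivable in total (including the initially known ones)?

Round 1 — R8, R14, derive led_green, overheat.
Round 2 — R4, R7, derive beep_code_3, gpu_fault.
Round 3 — R3, R9, derive reseat_ram, update_required.
Round 4 — R11, R13, derive led_red, driver_loaded.
Round 5 — R1, R2, derive disk_detected, bios_posted.
Round 6 — R5, derive replace_psu.
Closure: {beep_code_3, bios_posted, cable_seated, disk_detected, driver_loaded, fan_spinning, gpu_fault, led_green, led_red, log_uploaded, network_up, no_display, overheat, power_on, psu_ok, replace_psu, reseat_ram, safe_mode, ticket_escalated, update_required} — 20 facts.

20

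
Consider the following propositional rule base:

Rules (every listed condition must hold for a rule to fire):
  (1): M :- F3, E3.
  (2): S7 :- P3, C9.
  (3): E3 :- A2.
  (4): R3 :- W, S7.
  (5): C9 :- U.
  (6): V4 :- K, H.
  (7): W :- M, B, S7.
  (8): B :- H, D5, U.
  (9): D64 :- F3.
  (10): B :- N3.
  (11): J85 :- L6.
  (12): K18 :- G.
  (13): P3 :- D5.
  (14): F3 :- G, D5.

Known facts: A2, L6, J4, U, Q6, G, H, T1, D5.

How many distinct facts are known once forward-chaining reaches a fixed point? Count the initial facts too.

Round 1 — (3), (5), (8), (11), (12), (13), (14), derive E3, C9, B, J85, K18, P3, F3.
Round 2 — (1), (2), (9), derive M, S7, D64.
Round 3 — (7), derive W.
Round 4 — (4), derive R3.
Closure: {A2, B, C9, D5, D64, E3, F3, G, H, J4, J85, K18, L6, M, P3, Q6, R3, S7, T1, U, W} — 21 facts.

21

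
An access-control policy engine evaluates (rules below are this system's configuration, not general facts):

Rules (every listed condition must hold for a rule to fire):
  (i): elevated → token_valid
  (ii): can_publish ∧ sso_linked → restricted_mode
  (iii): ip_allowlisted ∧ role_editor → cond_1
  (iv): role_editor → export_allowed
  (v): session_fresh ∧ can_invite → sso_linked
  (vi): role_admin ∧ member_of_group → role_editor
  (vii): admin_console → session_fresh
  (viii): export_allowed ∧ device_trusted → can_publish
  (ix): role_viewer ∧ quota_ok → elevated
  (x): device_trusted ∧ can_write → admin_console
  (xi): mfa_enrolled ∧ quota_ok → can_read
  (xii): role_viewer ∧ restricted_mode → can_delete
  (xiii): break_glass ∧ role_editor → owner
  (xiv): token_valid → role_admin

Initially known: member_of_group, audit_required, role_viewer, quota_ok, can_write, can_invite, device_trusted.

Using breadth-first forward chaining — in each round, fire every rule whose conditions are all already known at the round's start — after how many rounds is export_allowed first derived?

5

Round 1: (ix) [role_viewer ∧ quota_ok → elevated]; (x) [device_trusted ∧ can_write → admin_console]. Adds elevated, admin_console.
Round 2: (i) [elevated → token_valid]; (vii) [admin_console → session_fresh]. Adds token_valid, session_fresh.
Round 3: (v) [session_fresh ∧ can_invite → sso_linked]; (xiv) [token_valid → role_admin]. Adds sso_linked, role_admin.
Round 4: (vi) [role_admin ∧ member_of_group → role_editor]. Adds role_editor.
Round 5: (iv) [role_editor → export_allowed]. Adds export_allowed.
export_allowed first appears in round 5.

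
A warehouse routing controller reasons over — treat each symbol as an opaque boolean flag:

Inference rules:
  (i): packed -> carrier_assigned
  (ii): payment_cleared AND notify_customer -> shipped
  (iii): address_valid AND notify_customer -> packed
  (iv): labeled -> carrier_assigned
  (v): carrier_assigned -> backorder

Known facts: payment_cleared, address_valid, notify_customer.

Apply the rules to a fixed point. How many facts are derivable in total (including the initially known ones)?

7

Round 1: (ii) [payment_cleared AND notify_customer -> shipped]; (iii) [address_valid AND notify_customer -> packed]. Adds shipped, packed.
Round 2: (i) [packed -> carrier_assigned]. Adds carrier_assigned.
Round 3: (v) [carrier_assigned -> backorder]. Adds backorder.
Closure: {address_valid, backorder, carrier_assigned, notify_customer, packed, payment_cleared, shipped} — 7 facts.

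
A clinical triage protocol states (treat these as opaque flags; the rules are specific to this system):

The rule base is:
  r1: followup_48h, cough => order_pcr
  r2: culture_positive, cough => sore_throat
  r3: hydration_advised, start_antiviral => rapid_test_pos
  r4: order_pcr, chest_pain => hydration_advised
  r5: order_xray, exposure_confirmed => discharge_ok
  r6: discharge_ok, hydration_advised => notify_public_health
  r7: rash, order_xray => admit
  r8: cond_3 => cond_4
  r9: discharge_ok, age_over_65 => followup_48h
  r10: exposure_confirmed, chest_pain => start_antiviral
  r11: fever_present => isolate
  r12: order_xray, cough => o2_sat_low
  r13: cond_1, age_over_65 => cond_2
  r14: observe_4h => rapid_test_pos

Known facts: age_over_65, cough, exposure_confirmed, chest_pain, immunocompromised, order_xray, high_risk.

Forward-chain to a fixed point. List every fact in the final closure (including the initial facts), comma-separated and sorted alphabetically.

age_over_65, chest_pain, cough, discharge_ok, exposure_confirmed, followup_48h, high_risk, hydration_advised, immunocompromised, notify_public_health, o2_sat_low, order_pcr, order_xray, rapid_test_pos, start_antiviral

Round 1 — r5, r10, r12, derive discharge_ok, start_antiviral, o2_sat_low.
Round 2 — r9, derive followup_48h.
Round 3 — r1, derive order_pcr.
Round 4 — r4, derive hydration_advised.
Round 5 — r3, r6, derive rapid_test_pos, notify_public_health.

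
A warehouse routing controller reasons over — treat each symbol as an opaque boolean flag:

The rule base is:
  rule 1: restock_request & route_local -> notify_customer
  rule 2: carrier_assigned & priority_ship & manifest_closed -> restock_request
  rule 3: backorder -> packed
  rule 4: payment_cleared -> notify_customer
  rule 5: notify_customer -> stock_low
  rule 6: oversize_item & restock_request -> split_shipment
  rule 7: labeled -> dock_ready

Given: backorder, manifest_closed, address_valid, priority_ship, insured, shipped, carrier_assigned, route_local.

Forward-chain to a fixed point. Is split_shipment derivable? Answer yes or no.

no

[1] rule 2 [carrier_assigned & priority_ship & manifest_closed -> restock_request]; rule 3 [backorder -> packed]. ⇒ new: restock_request, packed.
[2] rule 1 [restock_request & route_local -> notify_customer]. ⇒ new: notify_customer.
[3] rule 5 [notify_customer -> stock_low]. ⇒ new: stock_low.
Fixed point reached. split_shipment is concluded only by rule 6; rule 6 needs oversize_item (never derived).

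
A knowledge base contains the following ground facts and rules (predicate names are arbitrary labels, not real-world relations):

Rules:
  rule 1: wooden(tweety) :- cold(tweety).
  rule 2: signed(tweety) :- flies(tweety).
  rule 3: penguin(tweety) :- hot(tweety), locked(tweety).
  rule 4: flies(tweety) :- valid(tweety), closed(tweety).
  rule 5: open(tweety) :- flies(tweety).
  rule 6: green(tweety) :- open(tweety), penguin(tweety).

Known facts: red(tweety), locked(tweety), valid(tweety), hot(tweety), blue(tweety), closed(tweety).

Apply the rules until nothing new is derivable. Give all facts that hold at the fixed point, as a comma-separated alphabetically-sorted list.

blue(tweety), closed(tweety), flies(tweety), green(tweety), hot(tweety), locked(tweety), open(tweety), penguin(tweety), red(tweety), signed(tweety), valid(tweety)

Round 1: rule 3 [penguin(tweety) :- hot(tweety), locked(tweety).]; rule 4 [flies(tweety) :- valid(tweety), closed(tweety).]. Adds penguin(tweety), flies(tweety).
Round 2: rule 2 [signed(tweety) :- flies(tweety).]; rule 5 [open(tweety) :- flies(tweety).]. Adds signed(tweety), open(tweety).
Round 3: rule 6 [green(tweety) :- open(tweety), penguin(tweety).]. Adds green(tweety).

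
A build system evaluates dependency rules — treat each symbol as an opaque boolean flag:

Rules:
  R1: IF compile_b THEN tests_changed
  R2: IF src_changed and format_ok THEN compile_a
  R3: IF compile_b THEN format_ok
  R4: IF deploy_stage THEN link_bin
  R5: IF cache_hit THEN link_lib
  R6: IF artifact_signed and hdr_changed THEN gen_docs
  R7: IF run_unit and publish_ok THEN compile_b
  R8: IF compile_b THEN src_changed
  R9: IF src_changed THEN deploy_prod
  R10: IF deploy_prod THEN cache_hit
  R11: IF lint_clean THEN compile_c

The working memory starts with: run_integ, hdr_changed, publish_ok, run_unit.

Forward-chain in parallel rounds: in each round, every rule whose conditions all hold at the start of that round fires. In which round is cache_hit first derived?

Round 1 fires R7, giving compile_b.
Round 2 fires R1, R3, R8, giving tests_changed, format_ok, src_changed.
Round 3 fires R2, R9, giving compile_a, deploy_prod.
Round 4 fires R10, giving cache_hit.
cache_hit first appears in round 4.

4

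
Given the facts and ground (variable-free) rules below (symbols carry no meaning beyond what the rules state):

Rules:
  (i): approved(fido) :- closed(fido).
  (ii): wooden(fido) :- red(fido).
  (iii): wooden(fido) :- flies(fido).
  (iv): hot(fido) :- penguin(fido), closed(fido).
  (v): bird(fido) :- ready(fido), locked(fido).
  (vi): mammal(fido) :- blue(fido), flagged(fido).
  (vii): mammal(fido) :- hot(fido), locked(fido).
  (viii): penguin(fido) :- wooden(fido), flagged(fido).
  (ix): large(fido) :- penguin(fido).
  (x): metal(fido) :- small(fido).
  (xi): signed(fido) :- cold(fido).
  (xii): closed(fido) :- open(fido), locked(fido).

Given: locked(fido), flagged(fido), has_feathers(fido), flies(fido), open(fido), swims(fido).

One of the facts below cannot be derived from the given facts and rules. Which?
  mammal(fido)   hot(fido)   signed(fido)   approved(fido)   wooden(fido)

Round 1: (iii) [wooden(fido) :- flies(fido).]; (xii) [closed(fido) :- open(fido), locked(fido).]. Adds wooden(fido), closed(fido).
Round 2: (i) [approved(fido) :- closed(fido).]; (viii) [penguin(fido) :- wooden(fido), flagged(fido).]. Adds approved(fido), penguin(fido).
Round 3: (iv) [hot(fido) :- penguin(fido), closed(fido).]; (ix) [large(fido) :- penguin(fido).]. Adds hot(fido), large(fido).
Round 4: (vii) [mammal(fido) :- hot(fido), locked(fido).]. Adds mammal(fido).
Derived: hot(fido) (round 3), wooden(fido) (round 1), approved(fido) (round 2), mammal(fido) (round 4). signed(fido) never appears in any round.

signed(fido)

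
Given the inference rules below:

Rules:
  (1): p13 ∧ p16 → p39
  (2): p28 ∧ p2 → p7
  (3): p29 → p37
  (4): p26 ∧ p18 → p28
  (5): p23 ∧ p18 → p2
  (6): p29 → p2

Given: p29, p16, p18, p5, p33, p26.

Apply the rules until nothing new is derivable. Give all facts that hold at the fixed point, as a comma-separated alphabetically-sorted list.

Round 1: (3) [p29 → p37]; (4) [p26 ∧ p18 → p28]; (6) [p29 → p2]. New: p37, p28, p2.
Round 2: (2) [p28 ∧ p2 → p7]. New: p7.

p16, p18, p2, p26, p28, p29, p33, p37, p5, p7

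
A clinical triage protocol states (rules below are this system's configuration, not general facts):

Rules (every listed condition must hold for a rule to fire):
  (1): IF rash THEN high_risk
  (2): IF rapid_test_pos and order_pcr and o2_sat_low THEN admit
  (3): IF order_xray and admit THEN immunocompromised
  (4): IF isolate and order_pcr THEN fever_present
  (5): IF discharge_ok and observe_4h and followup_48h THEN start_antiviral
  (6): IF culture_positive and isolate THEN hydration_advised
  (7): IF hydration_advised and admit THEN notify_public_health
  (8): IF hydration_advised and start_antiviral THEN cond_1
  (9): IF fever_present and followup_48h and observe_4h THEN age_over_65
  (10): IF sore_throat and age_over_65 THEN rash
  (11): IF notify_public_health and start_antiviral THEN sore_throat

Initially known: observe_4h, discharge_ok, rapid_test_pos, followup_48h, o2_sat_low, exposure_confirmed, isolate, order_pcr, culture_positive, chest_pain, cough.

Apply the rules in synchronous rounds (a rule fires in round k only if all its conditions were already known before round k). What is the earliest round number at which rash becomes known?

4

[1] (2) [IF rapid_test_pos and order_pcr and o2_sat_low THEN admit]; (4) [IF isolate and order_pcr THEN fever_present]; (5) [IF discharge_ok and observe_4h and followup_48h THEN start_antiviral]; (6) [IF culture_positive and isolate THEN hydration_advised]. ⇒ new: admit, fever_present, start_antiviral, hydration_advised.
[2] (7) [IF hydration_advised and admit THEN notify_public_health]; (8) [IF hydration_advised and start_antiviral THEN cond_1]; (9) [IF fever_present and followup_48h and observe_4h THEN age_over_65]. ⇒ new: notify_public_health, cond_1, age_over_65.
[3] (11) [IF notify_public_health and start_antiviral THEN sore_throat]. ⇒ new: sore_throat.
[4] (10) [IF sore_throat and age_over_65 THEN rash]. ⇒ new: rash.
rash first appears in round 4.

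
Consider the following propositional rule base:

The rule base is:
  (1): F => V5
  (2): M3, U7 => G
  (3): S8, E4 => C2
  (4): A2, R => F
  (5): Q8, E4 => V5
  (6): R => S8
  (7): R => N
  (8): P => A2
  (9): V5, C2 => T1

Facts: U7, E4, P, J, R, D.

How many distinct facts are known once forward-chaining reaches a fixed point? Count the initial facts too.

[1] (6) [R => S8]; (7) [R => N]; (8) [P => A2]. ⇒ new: S8, N, A2.
[2] (3) [S8, E4 => C2]; (4) [A2, R => F]. ⇒ new: C2, F.
[3] (1) [F => V5]. ⇒ new: V5.
[4] (9) [V5, C2 => T1]. ⇒ new: T1.
Closure: {A2, C2, D, E4, F, J, N, P, R, S8, T1, U7, V5} — 13 facts.

13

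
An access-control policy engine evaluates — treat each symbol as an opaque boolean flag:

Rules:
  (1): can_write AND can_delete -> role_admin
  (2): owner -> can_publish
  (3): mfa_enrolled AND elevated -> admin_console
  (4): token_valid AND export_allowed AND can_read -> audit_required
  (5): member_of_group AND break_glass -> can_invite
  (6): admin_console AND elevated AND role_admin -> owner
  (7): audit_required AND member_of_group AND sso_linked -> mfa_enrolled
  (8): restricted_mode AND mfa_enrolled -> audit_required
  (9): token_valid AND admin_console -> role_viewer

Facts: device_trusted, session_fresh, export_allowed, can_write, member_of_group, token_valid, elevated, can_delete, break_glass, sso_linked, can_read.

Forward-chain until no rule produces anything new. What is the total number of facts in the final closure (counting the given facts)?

[1] (1) [can_write AND can_delete -> role_admin]; (4) [token_valid AND export_allowed AND can_read -> audit_required]; (5) [member_of_group AND break_glass -> can_invite]. ⇒ new: role_admin, audit_required, can_invite.
[2] (7) [audit_required AND member_of_group AND sso_linked -> mfa_enrolled]. ⇒ new: mfa_enrolled.
[3] (3) [mfa_enrolled AND elevated -> admin_console]. ⇒ new: admin_console.
[4] (6) [admin_console AND elevated AND role_admin -> owner]; (9) [token_valid AND admin_console -> role_viewer]. ⇒ new: owner, role_viewer.
[5] (2) [owner -> can_publish]. ⇒ new: can_publish.
Closure: {admin_console, audit_required, break_glass, can_delete, can_invite, can_publish, can_read, can_write, device_trusted, elevated, export_allowed, member_of_group, mfa_enrolled, owner, role_admin, role_viewer, session_fresh, sso_linked, token_valid} — 19 facts.

19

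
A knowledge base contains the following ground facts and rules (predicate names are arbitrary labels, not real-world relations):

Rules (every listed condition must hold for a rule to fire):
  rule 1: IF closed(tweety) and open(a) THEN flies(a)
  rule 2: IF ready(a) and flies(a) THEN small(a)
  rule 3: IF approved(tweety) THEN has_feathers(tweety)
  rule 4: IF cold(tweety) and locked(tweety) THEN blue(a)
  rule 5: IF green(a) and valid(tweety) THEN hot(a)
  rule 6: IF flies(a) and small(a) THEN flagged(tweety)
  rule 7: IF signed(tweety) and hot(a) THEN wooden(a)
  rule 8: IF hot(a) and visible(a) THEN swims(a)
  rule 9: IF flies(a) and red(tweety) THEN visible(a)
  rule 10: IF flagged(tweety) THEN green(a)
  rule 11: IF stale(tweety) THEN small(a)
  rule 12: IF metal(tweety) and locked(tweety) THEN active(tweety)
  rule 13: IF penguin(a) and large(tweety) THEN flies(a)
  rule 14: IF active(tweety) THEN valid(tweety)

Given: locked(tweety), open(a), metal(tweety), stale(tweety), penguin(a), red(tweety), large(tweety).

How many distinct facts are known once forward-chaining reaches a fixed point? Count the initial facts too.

[1] rule 11 [IF stale(tweety) THEN small(a)]; rule 12 [IF metal(tweety) and locked(tweety) THEN active(tweety)]; rule 13 [IF penguin(a) and large(tweety) THEN flies(a)]. ⇒ new: small(a), active(tweety), flies(a).
[2] rule 6 [IF flies(a) and small(a) THEN flagged(tweety)]; rule 9 [IF flies(a) and red(tweety) THEN visible(a)]; rule 14 [IF active(tweety) THEN valid(tweety)]. ⇒ new: flagged(tweety), visible(a), valid(tweety).
[3] rule 10 [IF flagged(tweety) THEN green(a)]. ⇒ new: green(a).
[4] rule 5 [IF green(a) and valid(tweety) THEN hot(a)]. ⇒ new: hot(a).
[5] rule 8 [IF hot(a) and visible(a) THEN swims(a)]. ⇒ new: swims(a).
Closure: {active(tweety), flagged(tweety), flies(a), green(a), hot(a), large(tweety), locked(tweety), metal(tweety), open(a), penguin(a), red(tweety), small(a), stale(tweety), swims(a), valid(tweety), visible(a)} — 16 facts.

16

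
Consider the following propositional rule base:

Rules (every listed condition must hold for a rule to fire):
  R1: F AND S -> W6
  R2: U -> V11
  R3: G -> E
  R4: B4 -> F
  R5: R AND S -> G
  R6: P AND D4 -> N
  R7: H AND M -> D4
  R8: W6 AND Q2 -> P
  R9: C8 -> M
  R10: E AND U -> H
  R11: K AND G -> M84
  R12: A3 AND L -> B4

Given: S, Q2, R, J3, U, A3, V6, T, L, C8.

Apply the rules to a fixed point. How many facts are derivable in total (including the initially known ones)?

Round 1: R2 [U -> V11]; R5 [R AND S -> G]; R9 [C8 -> M]; R12 [A3 AND L -> B4]. Adds V11, G, M, B4.
Round 2: R3 [G -> E]; R4 [B4 -> F]. Adds E, F.
Round 3: R1 [F AND S -> W6]; R10 [E AND U -> H]. Adds W6, H.
Round 4: R7 [H AND M -> D4]; R8 [W6 AND Q2 -> P]. Adds D4, P.
Round 5: R6 [P AND D4 -> N]. Adds N.
Closure: {A3, B4, C8, D4, E, F, G, H, J3, L, M, N, P, Q2, R, S, T, U, V11, V6, W6} — 21 facts.

21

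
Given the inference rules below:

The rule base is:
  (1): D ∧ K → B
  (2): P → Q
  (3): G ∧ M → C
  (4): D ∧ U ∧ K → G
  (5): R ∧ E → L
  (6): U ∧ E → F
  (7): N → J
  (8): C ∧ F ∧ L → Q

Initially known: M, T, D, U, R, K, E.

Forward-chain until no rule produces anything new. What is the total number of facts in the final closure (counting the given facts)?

Round 1 fires (1), (4), (5), (6), giving B, G, L, F.
Round 2 fires (3), giving C.
Round 3 fires (8), giving Q.
Closure: {B, C, D, E, F, G, K, L, M, Q, R, T, U} — 13 facts.

13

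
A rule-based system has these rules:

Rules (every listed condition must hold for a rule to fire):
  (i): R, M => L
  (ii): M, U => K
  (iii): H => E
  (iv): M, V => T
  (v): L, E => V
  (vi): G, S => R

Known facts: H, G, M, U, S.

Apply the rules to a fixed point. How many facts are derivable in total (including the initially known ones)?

Round 1 fires (ii), (iii), (vi), giving K, E, R.
Round 2 fires (i), giving L.
Round 3 fires (v), giving V.
Round 4 fires (iv), giving T.
Closure: {E, G, H, K, L, M, R, S, T, U, V} — 11 facts.

11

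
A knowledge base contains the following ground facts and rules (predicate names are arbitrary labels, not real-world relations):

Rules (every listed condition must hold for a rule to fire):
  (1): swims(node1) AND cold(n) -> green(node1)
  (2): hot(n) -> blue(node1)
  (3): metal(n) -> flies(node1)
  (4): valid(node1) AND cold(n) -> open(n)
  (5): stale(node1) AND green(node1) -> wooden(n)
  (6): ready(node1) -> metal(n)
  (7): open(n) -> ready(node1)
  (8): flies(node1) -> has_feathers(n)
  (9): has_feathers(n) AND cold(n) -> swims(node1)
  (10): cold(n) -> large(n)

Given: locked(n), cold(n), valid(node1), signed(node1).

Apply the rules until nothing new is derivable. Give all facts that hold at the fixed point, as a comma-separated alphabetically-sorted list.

cold(n), flies(node1), green(node1), has_feathers(n), large(n), locked(n), metal(n), open(n), ready(node1), signed(node1), swims(node1), valid(node1)

Round 1: (4) [valid(node1) AND cold(n) -> open(n)]; (10) [cold(n) -> large(n)]. New: open(n), large(n).
Round 2: (7) [open(n) -> ready(node1)]. New: ready(node1).
Round 3: (6) [ready(node1) -> metal(n)]. New: metal(n).
Round 4: (3) [metal(n) -> flies(node1)]. New: flies(node1).
Round 5: (8) [flies(node1) -> has_feathers(n)]. New: has_feathers(n).
Round 6: (9) [has_feathers(n) AND cold(n) -> swims(node1)]. New: swims(node1).
Round 7: (1) [swims(node1) AND cold(n) -> green(node1)]. New: green(node1).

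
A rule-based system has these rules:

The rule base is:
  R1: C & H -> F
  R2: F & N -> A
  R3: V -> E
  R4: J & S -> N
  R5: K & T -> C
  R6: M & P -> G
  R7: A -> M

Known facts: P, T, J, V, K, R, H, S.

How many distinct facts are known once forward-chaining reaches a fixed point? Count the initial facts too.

Round 1 — R3, R4, R5, derive E, N, C.
Round 2 — R1, derive F.
Round 3 — R2, derive A.
Round 4 — R7, derive M.
Round 5 — R6, derive G.
Closure: {A, C, E, F, G, H, J, K, M, N, P, R, S, T, V} — 15 facts.

15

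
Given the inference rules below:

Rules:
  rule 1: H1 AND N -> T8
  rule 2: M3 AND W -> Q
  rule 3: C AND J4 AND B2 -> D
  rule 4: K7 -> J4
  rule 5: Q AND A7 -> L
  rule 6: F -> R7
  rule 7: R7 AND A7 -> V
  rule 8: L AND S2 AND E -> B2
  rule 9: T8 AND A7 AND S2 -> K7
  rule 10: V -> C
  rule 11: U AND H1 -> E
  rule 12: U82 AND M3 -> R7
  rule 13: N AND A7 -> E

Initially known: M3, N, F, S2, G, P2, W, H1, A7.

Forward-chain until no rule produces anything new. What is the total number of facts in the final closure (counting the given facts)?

Round 1: rule 1 [H1 AND N -> T8]; rule 2 [M3 AND W -> Q]; rule 6 [F -> R7]; rule 13 [N AND A7 -> E]. Adds T8, Q, R7, E.
Round 2: rule 5 [Q AND A7 -> L]; rule 7 [R7 AND A7 -> V]; rule 9 [T8 AND A7 AND S2 -> K7]. Adds L, V, K7.
Round 3: rule 4 [K7 -> J4]; rule 8 [L AND S2 AND E -> B2]; rule 10 [V -> C]. Adds J4, B2, C.
Round 4: rule 3 [C AND J4 AND B2 -> D]. Adds D.
Closure: {A7, B2, C, D, E, F, G, H1, J4, K7, L, M3, N, P2, Q, R7, S2, T8, V, W} — 20 facts.

20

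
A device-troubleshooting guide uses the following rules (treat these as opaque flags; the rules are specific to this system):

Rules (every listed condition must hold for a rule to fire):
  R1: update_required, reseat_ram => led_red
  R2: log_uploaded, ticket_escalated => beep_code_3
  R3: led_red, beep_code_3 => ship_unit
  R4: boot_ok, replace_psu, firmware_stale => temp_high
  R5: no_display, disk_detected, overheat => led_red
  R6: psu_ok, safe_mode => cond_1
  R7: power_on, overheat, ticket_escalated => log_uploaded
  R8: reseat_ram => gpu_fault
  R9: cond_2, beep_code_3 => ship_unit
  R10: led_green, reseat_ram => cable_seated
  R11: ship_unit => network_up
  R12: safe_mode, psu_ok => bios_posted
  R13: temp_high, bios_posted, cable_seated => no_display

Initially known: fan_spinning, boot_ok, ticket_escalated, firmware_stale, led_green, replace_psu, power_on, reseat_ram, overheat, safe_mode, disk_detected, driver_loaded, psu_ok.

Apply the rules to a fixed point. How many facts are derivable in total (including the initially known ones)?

Round 1: R4 [boot_ok, replace_psu, firmware_stale => temp_high]; R6 [psu_ok, safe_mode => cond_1]; R7 [power_on, overheat, ticket_escalated => log_uploaded]; R8 [reseat_ram => gpu_fault]; R10 [led_green, reseat_ram => cable_seated]; R12 [safe_mode, psu_ok => bios_posted]. New: temp_high, cond_1, log_uploaded, gpu_fault, cable_seated, bios_posted.
Round 2: R2 [log_uploaded, ticket_escalated => beep_code_3]; R13 [temp_high, bios_posted, cable_seated => no_display]. New: beep_code_3, no_display.
Round 3: R5 [no_display, disk_detected, overheat => led_red]. New: led_red.
Round 4: R3 [led_red, beep_code_3 => ship_unit]. New: ship_unit.
Round 5: R11 [ship_unit => network_up]. New: network_up.
Closure: {beep_code_3, bios_posted, boot_ok, cable_seated, cond_1, disk_detected, driver_loaded, fan_spinning, firmware_stale, gpu_fault, led_green, led_red, log_uploaded, network_up, no_display, overheat, power_on, psu_ok, replace_psu, reseat_ram, safe_mode, ship_unit, temp_high, ticket_escalated} — 24 facts.

24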